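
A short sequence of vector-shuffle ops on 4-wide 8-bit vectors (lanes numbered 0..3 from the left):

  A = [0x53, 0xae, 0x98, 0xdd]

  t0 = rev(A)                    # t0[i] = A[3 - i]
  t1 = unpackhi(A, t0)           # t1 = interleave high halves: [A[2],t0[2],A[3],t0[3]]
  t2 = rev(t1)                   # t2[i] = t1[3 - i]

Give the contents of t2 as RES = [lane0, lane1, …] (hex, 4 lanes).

  t0: dd 98 ae 53
  t1: 98 ae dd 53
  t2: 53 dd ae 98

RES = [0x53, 0xdd, 0xae, 0x98]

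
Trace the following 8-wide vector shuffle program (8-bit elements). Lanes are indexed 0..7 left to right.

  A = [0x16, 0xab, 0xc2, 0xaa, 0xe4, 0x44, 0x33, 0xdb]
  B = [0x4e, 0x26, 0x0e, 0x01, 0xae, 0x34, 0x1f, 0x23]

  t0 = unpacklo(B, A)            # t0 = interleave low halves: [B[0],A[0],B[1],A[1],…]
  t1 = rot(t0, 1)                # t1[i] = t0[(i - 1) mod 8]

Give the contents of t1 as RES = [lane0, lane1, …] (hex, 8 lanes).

→ t0 |4e|16|26|ab|0e|c2|01|aa|
→ t1 |aa|4e|16|26|ab|0e|c2|01|

RES = [ 0xaa  0x4e  0x16  0x26  0xab  0x0e  0xc2  0x01 ]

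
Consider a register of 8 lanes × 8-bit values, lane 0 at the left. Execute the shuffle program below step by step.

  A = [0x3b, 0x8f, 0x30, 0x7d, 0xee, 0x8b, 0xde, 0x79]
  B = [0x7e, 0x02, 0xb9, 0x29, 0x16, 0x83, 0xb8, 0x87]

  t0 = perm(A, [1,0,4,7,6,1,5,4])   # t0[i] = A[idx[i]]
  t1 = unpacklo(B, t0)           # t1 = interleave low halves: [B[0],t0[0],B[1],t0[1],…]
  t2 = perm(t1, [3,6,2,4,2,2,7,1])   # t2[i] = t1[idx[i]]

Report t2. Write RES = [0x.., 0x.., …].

RES = [0x3b, 0x29, 0x02, 0xb9, 0x02, 0x02, 0x79, 0x8f]

→ t0 |8f|3b|ee|79|de|8f|8b|ee|
→ t1 |7e|8f|02|3b|b9|ee|29|79|
→ t2 |3b|29|02|b9|02|02|79|8f|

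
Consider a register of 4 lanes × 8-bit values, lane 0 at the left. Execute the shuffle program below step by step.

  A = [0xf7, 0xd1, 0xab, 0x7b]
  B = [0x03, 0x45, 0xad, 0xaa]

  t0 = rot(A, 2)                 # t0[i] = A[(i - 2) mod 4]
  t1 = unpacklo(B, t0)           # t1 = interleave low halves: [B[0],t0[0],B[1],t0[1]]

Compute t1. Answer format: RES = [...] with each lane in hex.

RES = [ 0x03  0xab  0x45  0x7b ]

t0 = [0xab, 0x7b, 0xf7, 0xd1]
t1 = [0x03, 0xab, 0x45, 0x7b]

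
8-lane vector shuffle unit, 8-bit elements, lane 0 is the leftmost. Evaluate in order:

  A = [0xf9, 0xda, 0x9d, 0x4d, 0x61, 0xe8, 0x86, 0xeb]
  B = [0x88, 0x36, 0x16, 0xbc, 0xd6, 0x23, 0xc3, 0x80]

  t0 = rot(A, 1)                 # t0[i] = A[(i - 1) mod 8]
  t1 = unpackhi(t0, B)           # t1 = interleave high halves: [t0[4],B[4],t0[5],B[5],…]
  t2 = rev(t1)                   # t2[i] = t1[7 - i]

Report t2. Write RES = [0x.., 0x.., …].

RES = [0x80, 0x86, 0xc3, 0xe8, 0x23, 0x61, 0xd6, 0x4d]

  t0: eb f9 da 9d 4d 61 e8 86
  t1: 4d d6 61 23 e8 c3 86 80
  t2: 80 86 c3 e8 23 61 d6 4d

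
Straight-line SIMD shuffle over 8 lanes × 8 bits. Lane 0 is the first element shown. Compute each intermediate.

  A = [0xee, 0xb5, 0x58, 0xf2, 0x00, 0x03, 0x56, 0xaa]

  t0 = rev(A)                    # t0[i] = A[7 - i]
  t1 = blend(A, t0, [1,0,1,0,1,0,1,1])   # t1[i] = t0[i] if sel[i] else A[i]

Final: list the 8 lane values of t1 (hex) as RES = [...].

t0 = [0xaa, 0x56, 0x03, 0x00, 0xf2, 0x58, 0xb5, 0xee]
t1 = [0xaa, 0xb5, 0x03, 0xf2, 0xf2, 0x03, 0xb5, 0xee]

RES = [0xaa, 0xb5, 0x03, 0xf2, 0xf2, 0x03, 0xb5, 0xee]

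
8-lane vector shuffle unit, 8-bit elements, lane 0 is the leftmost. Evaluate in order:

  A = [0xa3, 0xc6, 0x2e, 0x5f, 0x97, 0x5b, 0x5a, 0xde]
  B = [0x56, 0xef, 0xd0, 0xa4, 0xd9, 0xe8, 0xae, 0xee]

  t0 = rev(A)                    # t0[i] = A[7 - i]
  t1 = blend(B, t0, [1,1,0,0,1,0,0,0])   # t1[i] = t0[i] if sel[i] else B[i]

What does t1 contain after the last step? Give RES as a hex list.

RES = [0xde, 0x5a, 0xd0, 0xa4, 0x5f, 0xe8, 0xae, 0xee]

t0 = [0xde, 0x5a, 0x5b, 0x97, 0x5f, 0x2e, 0xc6, 0xa3]
t1 = [0xde, 0x5a, 0xd0, 0xa4, 0x5f, 0xe8, 0xae, 0xee]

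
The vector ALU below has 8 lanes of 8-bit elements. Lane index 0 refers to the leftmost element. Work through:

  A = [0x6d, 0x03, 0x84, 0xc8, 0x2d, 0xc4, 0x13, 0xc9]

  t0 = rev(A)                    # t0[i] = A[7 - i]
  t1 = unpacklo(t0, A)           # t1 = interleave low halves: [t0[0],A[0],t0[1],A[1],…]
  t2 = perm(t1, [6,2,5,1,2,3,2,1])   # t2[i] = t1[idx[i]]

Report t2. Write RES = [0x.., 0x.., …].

RES = [0x2d, 0x13, 0x84, 0x6d, 0x13, 0x03, 0x13, 0x6d]

t0 = [0xc9, 0x13, 0xc4, 0x2d, 0xc8, 0x84, 0x03, 0x6d]
t1 = [0xc9, 0x6d, 0x13, 0x03, 0xc4, 0x84, 0x2d, 0xc8]
t2 = [0x2d, 0x13, 0x84, 0x6d, 0x13, 0x03, 0x13, 0x6d]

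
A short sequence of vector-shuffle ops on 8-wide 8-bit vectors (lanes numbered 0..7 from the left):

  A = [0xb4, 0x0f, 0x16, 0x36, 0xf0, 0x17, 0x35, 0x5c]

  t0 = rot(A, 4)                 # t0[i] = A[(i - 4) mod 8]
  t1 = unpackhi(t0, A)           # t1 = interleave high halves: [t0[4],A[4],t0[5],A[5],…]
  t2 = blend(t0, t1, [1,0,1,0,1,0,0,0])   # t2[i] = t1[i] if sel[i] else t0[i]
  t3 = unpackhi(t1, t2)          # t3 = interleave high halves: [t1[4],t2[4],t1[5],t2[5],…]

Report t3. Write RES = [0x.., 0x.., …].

  t0: f0 17 35 5c b4 0f 16 36
  t1: b4 f0 0f 17 16 35 36 5c
  t2: b4 17 0f 5c 16 0f 16 36
  t3: 16 16 35 0f 36 16 5c 36

RES = [ 0x16  0x16  0x35  0x0f  0x36  0x16  0x5c  0x36 ]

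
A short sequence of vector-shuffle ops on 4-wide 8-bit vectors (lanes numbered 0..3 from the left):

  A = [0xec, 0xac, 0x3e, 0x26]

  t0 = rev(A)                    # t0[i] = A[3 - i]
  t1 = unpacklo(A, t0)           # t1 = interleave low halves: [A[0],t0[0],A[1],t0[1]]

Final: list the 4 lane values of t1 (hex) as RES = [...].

RES = [0xec, 0x26, 0xac, 0x3e]

  t0: 26 3e ac ec
  t1: ec 26 ac 3e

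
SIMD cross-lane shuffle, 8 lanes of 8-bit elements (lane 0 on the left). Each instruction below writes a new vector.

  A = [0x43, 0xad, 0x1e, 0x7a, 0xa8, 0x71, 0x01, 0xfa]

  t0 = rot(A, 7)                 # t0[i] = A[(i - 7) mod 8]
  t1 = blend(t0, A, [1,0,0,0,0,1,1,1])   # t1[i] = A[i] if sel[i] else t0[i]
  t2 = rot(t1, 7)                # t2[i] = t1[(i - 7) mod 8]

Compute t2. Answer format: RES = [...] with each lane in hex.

RES = [ 0x1e  0x7a  0xa8  0x71  0x71  0x01  0xfa  0x43 ]

t0 = [0xad, 0x1e, 0x7a, 0xa8, 0x71, 0x01, 0xfa, 0x43]
t1 = [0x43, 0x1e, 0x7a, 0xa8, 0x71, 0x71, 0x01, 0xfa]
t2 = [0x1e, 0x7a, 0xa8, 0x71, 0x71, 0x01, 0xfa, 0x43]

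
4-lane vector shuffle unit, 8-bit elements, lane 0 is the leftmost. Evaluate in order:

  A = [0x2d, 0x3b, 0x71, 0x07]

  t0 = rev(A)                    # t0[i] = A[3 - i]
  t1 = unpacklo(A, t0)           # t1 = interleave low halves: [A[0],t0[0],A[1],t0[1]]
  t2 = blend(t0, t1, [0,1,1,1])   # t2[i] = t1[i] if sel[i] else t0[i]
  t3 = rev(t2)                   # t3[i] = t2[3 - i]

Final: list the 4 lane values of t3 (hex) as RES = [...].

→ t0 |07|71|3b|2d|
→ t1 |2d|07|3b|71|
→ t2 |07|07|3b|71|
→ t3 |71|3b|07|07|

RES = [ 0x71  0x3b  0x07  0x07 ]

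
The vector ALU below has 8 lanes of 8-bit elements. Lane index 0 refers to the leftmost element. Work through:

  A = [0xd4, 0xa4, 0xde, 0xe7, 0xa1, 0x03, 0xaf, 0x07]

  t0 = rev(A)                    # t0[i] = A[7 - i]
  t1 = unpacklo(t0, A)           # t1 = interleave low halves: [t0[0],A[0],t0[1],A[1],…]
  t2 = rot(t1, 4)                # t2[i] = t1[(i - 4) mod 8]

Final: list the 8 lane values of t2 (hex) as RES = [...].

t0 = [0x07, 0xaf, 0x03, 0xa1, 0xe7, 0xde, 0xa4, 0xd4]
t1 = [0x07, 0xd4, 0xaf, 0xa4, 0x03, 0xde, 0xa1, 0xe7]
t2 = [0x03, 0xde, 0xa1, 0xe7, 0x07, 0xd4, 0xaf, 0xa4]

RES = [0x03, 0xde, 0xa1, 0xe7, 0x07, 0xd4, 0xaf, 0xa4]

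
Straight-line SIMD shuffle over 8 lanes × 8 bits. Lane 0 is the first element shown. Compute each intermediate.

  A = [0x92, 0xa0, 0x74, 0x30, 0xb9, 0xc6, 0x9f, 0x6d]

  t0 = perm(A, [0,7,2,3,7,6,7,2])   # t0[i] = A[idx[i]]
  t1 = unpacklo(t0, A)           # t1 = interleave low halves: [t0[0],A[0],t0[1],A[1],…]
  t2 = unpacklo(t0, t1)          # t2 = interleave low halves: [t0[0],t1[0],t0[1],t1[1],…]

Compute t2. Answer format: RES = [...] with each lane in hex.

RES = [0x92, 0x92, 0x6d, 0x92, 0x74, 0x6d, 0x30, 0xa0]

t0 = [0x92, 0x6d, 0x74, 0x30, 0x6d, 0x9f, 0x6d, 0x74]
t1 = [0x92, 0x92, 0x6d, 0xa0, 0x74, 0x74, 0x30, 0x30]
t2 = [0x92, 0x92, 0x6d, 0x92, 0x74, 0x6d, 0x30, 0xa0]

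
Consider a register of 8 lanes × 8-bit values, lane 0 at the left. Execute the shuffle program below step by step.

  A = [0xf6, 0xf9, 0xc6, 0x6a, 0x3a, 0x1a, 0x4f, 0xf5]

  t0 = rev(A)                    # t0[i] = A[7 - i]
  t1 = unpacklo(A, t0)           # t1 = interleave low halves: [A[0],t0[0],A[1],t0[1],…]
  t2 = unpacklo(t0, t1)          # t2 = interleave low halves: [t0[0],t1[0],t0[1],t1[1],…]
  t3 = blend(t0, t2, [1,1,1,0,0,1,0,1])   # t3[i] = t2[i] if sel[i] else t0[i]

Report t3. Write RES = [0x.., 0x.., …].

→ t0 |f5|4f|1a|3a|6a|c6|f9|f6|
→ t1 |f6|f5|f9|4f|c6|1a|6a|3a|
→ t2 |f5|f6|4f|f5|1a|f9|3a|4f|
→ t3 |f5|f6|4f|3a|6a|f9|f9|4f|

RES = [0xf5, 0xf6, 0x4f, 0x3a, 0x6a, 0xf9, 0xf9, 0x4f]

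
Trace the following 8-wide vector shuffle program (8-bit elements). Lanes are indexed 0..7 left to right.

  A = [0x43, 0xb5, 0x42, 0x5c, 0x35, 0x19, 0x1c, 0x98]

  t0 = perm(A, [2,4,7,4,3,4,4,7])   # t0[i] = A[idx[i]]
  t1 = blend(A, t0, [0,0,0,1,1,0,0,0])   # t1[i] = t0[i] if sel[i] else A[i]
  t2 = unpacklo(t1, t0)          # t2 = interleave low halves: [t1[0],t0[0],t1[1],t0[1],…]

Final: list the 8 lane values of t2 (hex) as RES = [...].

t0 = [0x42, 0x35, 0x98, 0x35, 0x5c, 0x35, 0x35, 0x98]
t1 = [0x43, 0xb5, 0x42, 0x35, 0x5c, 0x19, 0x1c, 0x98]
t2 = [0x43, 0x42, 0xb5, 0x35, 0x42, 0x98, 0x35, 0x35]

RES = [0x43, 0x42, 0xb5, 0x35, 0x42, 0x98, 0x35, 0x35]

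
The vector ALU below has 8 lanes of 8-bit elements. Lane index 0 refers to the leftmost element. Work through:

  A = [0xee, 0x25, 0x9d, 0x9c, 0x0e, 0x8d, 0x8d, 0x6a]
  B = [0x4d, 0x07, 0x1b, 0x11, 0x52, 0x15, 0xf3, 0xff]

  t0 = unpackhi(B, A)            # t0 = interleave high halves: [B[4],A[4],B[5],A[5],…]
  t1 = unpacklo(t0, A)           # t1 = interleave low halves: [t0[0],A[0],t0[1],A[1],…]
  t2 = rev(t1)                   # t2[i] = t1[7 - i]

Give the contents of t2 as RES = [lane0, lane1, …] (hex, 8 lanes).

RES = [0x9c, 0x8d, 0x9d, 0x15, 0x25, 0x0e, 0xee, 0x52]

t0 = [0x52, 0x0e, 0x15, 0x8d, 0xf3, 0x8d, 0xff, 0x6a]
t1 = [0x52, 0xee, 0x0e, 0x25, 0x15, 0x9d, 0x8d, 0x9c]
t2 = [0x9c, 0x8d, 0x9d, 0x15, 0x25, 0x0e, 0xee, 0x52]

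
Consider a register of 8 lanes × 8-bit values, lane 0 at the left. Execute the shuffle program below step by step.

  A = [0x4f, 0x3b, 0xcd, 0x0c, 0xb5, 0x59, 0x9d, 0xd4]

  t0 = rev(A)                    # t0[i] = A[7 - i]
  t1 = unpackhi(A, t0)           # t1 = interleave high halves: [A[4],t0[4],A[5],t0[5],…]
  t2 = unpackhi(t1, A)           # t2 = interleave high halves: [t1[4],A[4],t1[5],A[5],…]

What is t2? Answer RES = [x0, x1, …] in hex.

RES = [ 0x9d  0xb5  0x3b  0x59  0xd4  0x9d  0x4f  0xd4 ]

  t0: d4 9d 59 b5 0c cd 3b 4f
  t1: b5 0c 59 cd 9d 3b d4 4f
  t2: 9d b5 3b 59 d4 9d 4f d4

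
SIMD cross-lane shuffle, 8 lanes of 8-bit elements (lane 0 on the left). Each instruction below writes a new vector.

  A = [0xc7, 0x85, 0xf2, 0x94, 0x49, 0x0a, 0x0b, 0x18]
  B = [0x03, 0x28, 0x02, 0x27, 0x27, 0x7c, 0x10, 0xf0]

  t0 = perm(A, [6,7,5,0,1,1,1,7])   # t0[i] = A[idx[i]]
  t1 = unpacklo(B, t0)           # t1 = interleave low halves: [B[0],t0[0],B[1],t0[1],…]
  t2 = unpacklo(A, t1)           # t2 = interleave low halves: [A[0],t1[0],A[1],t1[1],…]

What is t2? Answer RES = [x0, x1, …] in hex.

RES = [0xc7, 0x03, 0x85, 0x0b, 0xf2, 0x28, 0x94, 0x18]

  t0: 0b 18 0a c7 85 85 85 18
  t1: 03 0b 28 18 02 0a 27 c7
  t2: c7 03 85 0b f2 28 94 18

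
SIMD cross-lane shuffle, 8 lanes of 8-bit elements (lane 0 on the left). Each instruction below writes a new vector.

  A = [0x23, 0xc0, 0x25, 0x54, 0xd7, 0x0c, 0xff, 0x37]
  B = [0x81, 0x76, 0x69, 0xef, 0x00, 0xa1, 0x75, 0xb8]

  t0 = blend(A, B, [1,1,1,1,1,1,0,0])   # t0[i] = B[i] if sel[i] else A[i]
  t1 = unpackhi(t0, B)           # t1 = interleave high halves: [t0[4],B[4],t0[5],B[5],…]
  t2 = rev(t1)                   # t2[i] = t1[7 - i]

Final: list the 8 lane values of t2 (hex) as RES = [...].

RES = [ 0xb8  0x37  0x75  0xff  0xa1  0xa1  0x00  0x00 ]

t0 = [0x81, 0x76, 0x69, 0xef, 0x00, 0xa1, 0xff, 0x37]
t1 = [0x00, 0x00, 0xa1, 0xa1, 0xff, 0x75, 0x37, 0xb8]
t2 = [0xb8, 0x37, 0x75, 0xff, 0xa1, 0xa1, 0x00, 0x00]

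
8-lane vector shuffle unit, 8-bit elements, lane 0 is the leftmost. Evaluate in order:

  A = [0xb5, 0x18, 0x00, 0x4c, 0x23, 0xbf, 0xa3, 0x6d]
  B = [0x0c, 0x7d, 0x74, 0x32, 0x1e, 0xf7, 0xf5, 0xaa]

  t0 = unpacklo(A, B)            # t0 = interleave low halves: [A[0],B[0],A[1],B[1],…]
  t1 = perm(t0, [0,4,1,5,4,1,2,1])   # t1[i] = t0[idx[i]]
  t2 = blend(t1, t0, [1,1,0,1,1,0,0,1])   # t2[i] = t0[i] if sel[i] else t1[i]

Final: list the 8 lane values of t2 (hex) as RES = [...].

→ t0 |b5|0c|18|7d|00|74|4c|32|
→ t1 |b5|00|0c|74|00|0c|18|0c|
→ t2 |b5|0c|0c|7d|00|0c|18|32|

RES = [0xb5, 0x0c, 0x0c, 0x7d, 0x00, 0x0c, 0x18, 0x32]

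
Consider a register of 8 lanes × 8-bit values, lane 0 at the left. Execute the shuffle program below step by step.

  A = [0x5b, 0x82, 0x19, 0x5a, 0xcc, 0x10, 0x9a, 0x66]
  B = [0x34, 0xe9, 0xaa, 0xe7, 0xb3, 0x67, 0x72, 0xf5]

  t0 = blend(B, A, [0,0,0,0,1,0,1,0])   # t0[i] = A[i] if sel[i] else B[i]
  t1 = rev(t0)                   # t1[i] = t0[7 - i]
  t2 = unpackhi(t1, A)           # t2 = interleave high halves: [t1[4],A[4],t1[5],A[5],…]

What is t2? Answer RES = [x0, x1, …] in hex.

RES = [ 0xe7  0xcc  0xaa  0x10  0xe9  0x9a  0x34  0x66 ]

→ t0 |34|e9|aa|e7|cc|67|9a|f5|
→ t1 |f5|9a|67|cc|e7|aa|e9|34|
→ t2 |e7|cc|aa|10|e9|9a|34|66|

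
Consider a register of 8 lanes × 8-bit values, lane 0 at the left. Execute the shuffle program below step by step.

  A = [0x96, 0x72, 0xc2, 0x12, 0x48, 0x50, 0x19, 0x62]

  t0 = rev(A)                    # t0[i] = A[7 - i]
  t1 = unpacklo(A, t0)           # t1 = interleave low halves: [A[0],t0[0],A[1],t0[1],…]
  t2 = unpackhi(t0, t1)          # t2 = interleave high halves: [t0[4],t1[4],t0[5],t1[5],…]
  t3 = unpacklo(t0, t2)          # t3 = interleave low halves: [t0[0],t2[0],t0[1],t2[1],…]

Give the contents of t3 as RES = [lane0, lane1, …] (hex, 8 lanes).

RES = [ 0x62  0x12  0x19  0xc2  0x50  0xc2  0x48  0x50 ]

→ t0 |62|19|50|48|12|c2|72|96|
→ t1 |96|62|72|19|c2|50|12|48|
→ t2 |12|c2|c2|50|72|12|96|48|
→ t3 |62|12|19|c2|50|c2|48|50|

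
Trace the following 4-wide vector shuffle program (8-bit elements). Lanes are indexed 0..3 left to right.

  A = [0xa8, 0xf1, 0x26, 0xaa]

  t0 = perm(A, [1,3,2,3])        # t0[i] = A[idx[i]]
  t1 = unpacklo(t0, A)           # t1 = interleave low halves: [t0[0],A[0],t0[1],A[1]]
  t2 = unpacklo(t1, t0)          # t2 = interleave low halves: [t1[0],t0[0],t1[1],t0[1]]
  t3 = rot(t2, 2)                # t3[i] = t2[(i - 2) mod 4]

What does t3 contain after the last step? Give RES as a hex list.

RES = [ 0xa8  0xaa  0xf1  0xf1 ]

t0 = [0xf1, 0xaa, 0x26, 0xaa]
t1 = [0xf1, 0xa8, 0xaa, 0xf1]
t2 = [0xf1, 0xf1, 0xa8, 0xaa]
t3 = [0xa8, 0xaa, 0xf1, 0xf1]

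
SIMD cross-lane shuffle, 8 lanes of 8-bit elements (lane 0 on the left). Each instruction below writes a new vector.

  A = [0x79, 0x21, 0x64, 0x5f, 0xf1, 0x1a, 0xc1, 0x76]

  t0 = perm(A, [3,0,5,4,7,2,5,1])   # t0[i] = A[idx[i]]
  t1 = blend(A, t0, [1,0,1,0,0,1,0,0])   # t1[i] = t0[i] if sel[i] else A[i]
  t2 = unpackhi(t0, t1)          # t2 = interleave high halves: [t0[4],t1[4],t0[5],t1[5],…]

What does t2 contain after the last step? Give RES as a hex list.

  t0: 5f 79 1a f1 76 64 1a 21
  t1: 5f 21 1a 5f f1 64 c1 76
  t2: 76 f1 64 64 1a c1 21 76

RES = [0x76, 0xf1, 0x64, 0x64, 0x1a, 0xc1, 0x21, 0x76]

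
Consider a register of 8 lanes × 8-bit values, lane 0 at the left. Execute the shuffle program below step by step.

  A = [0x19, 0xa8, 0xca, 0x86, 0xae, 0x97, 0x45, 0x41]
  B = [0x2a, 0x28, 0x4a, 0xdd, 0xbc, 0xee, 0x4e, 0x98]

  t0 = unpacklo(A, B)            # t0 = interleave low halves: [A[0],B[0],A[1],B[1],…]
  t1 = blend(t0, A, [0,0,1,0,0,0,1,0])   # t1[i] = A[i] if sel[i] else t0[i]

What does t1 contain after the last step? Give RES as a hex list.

RES = [ 0x19  0x2a  0xca  0x28  0xca  0x4a  0x45  0xdd ]

t0 = [0x19, 0x2a, 0xa8, 0x28, 0xca, 0x4a, 0x86, 0xdd]
t1 = [0x19, 0x2a, 0xca, 0x28, 0xca, 0x4a, 0x45, 0xdd]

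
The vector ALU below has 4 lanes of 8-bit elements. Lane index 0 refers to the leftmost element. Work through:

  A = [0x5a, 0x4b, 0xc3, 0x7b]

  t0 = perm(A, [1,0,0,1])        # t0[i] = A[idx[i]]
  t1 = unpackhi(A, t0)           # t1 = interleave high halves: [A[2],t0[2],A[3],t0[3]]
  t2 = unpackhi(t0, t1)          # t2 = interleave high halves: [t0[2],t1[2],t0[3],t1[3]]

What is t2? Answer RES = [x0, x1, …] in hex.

RES = [ 0x5a  0x7b  0x4b  0x4b ]

t0 = [0x4b, 0x5a, 0x5a, 0x4b]
t1 = [0xc3, 0x5a, 0x7b, 0x4b]
t2 = [0x5a, 0x7b, 0x4b, 0x4b]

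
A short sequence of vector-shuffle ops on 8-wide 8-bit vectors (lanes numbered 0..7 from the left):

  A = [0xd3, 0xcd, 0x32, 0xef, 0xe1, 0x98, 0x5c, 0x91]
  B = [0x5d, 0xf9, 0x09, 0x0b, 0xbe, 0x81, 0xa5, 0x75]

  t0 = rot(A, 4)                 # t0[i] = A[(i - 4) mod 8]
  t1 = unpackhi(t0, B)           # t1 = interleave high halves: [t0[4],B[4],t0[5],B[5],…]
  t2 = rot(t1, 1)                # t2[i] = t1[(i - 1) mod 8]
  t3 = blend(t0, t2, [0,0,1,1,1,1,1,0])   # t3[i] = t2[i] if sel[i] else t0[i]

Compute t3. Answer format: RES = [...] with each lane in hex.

t0 = [0xe1, 0x98, 0x5c, 0x91, 0xd3, 0xcd, 0x32, 0xef]
t1 = [0xd3, 0xbe, 0xcd, 0x81, 0x32, 0xa5, 0xef, 0x75]
t2 = [0x75, 0xd3, 0xbe, 0xcd, 0x81, 0x32, 0xa5, 0xef]
t3 = [0xe1, 0x98, 0xbe, 0xcd, 0x81, 0x32, 0xa5, 0xef]

RES = [ 0xe1  0x98  0xbe  0xcd  0x81  0x32  0xa5  0xef ]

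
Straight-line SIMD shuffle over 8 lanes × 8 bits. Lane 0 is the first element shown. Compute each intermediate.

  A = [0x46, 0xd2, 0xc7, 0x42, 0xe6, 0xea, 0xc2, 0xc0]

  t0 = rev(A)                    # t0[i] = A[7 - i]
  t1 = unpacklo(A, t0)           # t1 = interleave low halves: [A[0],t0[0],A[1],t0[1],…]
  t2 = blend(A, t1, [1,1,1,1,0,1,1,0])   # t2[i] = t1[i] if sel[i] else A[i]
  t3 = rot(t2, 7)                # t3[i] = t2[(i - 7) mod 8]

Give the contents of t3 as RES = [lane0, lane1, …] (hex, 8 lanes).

RES = [ 0xc0  0xd2  0xc2  0xe6  0xea  0x42  0xc0  0x46 ]

→ t0 |c0|c2|ea|e6|42|c7|d2|46|
→ t1 |46|c0|d2|c2|c7|ea|42|e6|
→ t2 |46|c0|d2|c2|e6|ea|42|c0|
→ t3 |c0|d2|c2|e6|ea|42|c0|46|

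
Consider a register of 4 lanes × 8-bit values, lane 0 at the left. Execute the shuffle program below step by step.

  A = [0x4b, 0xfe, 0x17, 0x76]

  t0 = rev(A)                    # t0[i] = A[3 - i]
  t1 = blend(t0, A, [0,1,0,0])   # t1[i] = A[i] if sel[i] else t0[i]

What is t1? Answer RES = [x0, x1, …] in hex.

  t0: 76 17 fe 4b
  t1: 76 fe fe 4b

RES = [ 0x76  0xfe  0xfe  0x4b ]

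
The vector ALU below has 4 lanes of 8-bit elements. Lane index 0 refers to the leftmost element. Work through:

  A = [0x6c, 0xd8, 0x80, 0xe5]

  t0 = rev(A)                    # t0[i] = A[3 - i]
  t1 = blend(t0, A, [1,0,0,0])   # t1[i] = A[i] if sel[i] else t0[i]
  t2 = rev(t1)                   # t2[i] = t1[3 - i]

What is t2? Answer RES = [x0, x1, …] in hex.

RES = [0x6c, 0xd8, 0x80, 0x6c]

→ t0 |e5|80|d8|6c|
→ t1 |6c|80|d8|6c|
→ t2 |6c|d8|80|6c|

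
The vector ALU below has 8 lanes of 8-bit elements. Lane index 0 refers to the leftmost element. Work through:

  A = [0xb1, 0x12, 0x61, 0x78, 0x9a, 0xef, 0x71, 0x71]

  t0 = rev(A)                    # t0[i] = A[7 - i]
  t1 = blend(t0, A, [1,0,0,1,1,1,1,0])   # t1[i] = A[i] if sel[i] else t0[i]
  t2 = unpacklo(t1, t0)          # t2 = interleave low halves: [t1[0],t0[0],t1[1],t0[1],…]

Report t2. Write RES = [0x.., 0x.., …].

RES = [ 0xb1  0x71  0x71  0x71  0xef  0xef  0x78  0x9a ]

  t0: 71 71 ef 9a 78 61 12 b1
  t1: b1 71 ef 78 9a ef 71 b1
  t2: b1 71 71 71 ef ef 78 9a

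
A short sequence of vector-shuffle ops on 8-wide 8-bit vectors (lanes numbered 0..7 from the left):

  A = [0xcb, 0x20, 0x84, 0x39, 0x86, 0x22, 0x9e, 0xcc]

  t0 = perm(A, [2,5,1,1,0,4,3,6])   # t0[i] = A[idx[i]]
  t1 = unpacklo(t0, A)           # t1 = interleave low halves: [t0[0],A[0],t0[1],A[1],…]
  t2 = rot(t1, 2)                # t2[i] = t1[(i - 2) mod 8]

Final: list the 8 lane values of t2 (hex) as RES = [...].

→ t0 |84|22|20|20|cb|86|39|9e|
→ t1 |84|cb|22|20|20|84|20|39|
→ t2 |20|39|84|cb|22|20|20|84|

RES = [0x20, 0x39, 0x84, 0xcb, 0x22, 0x20, 0x20, 0x84]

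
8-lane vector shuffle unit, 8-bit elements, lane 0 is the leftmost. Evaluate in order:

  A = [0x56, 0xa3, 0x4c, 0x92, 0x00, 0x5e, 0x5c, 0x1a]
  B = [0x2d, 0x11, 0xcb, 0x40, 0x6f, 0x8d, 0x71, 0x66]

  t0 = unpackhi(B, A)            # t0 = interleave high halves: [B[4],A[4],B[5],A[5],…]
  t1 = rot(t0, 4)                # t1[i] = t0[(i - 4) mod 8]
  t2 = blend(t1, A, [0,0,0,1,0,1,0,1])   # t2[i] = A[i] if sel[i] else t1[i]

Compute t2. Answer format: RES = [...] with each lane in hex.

t0 = [0x6f, 0x00, 0x8d, 0x5e, 0x71, 0x5c, 0x66, 0x1a]
t1 = [0x71, 0x5c, 0x66, 0x1a, 0x6f, 0x00, 0x8d, 0x5e]
t2 = [0x71, 0x5c, 0x66, 0x92, 0x6f, 0x5e, 0x8d, 0x1a]

RES = [0x71, 0x5c, 0x66, 0x92, 0x6f, 0x5e, 0x8d, 0x1a]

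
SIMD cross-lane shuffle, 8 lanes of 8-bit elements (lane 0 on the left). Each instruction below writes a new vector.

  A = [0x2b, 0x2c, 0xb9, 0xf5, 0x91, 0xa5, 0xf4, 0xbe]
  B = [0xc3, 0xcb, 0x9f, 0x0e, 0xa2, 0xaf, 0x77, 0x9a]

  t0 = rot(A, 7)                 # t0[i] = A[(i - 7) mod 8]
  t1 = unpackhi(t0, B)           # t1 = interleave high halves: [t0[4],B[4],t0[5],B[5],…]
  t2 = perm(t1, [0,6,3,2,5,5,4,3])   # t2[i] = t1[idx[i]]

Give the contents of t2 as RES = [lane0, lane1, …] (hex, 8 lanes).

  t0: 2c b9 f5 91 a5 f4 be 2b
  t1: a5 a2 f4 af be 77 2b 9a
  t2: a5 2b af f4 77 77 be af

RES = [ 0xa5  0x2b  0xaf  0xf4  0x77  0x77  0xbe  0xaf ]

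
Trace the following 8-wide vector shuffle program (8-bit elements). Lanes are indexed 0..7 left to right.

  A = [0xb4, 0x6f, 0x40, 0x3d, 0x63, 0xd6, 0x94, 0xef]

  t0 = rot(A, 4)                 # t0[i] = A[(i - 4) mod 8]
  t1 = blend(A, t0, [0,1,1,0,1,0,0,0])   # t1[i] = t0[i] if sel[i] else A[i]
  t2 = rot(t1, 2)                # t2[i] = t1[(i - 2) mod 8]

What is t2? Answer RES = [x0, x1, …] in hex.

RES = [0x94, 0xef, 0xb4, 0xd6, 0x94, 0x3d, 0xb4, 0xd6]

t0 = [0x63, 0xd6, 0x94, 0xef, 0xb4, 0x6f, 0x40, 0x3d]
t1 = [0xb4, 0xd6, 0x94, 0x3d, 0xb4, 0xd6, 0x94, 0xef]
t2 = [0x94, 0xef, 0xb4, 0xd6, 0x94, 0x3d, 0xb4, 0xd6]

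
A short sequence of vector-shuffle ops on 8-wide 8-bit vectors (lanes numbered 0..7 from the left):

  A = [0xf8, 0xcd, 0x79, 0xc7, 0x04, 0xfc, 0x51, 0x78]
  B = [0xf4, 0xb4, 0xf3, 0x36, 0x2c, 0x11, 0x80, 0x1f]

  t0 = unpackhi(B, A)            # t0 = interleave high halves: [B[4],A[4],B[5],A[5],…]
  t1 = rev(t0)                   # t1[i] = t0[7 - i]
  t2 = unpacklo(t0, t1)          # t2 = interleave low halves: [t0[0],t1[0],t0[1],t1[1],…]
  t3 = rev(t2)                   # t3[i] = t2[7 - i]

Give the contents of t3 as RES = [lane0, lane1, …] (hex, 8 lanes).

  t0: 2c 04 11 fc 80 51 1f 78
  t1: 78 1f 51 80 fc 11 04 2c
  t2: 2c 78 04 1f 11 51 fc 80
  t3: 80 fc 51 11 1f 04 78 2c

RES = [0x80, 0xfc, 0x51, 0x11, 0x1f, 0x04, 0x78, 0x2c]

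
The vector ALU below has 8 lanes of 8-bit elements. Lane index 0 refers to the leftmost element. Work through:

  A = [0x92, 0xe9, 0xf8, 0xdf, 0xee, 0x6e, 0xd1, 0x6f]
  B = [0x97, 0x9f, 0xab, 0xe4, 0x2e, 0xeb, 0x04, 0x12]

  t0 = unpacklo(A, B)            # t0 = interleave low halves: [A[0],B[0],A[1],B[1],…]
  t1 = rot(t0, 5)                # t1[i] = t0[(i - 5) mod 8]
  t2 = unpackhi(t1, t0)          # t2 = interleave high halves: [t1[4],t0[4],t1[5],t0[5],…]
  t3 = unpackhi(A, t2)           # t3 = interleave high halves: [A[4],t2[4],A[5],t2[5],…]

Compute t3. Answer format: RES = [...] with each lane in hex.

RES = [0xee, 0x97, 0x6e, 0xdf, 0xd1, 0xe9, 0x6f, 0xe4]

  t0: 92 97 e9 9f f8 ab df e4
  t1: 9f f8 ab df e4 92 97 e9
  t2: e4 f8 92 ab 97 df e9 e4
  t3: ee 97 6e df d1 e9 6f e4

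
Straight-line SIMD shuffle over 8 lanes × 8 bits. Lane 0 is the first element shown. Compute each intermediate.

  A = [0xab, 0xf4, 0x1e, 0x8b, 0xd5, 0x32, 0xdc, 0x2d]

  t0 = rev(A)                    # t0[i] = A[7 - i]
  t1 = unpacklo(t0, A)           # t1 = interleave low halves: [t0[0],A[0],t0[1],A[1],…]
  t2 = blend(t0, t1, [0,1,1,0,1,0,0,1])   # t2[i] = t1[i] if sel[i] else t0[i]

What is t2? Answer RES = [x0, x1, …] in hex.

t0 = [0x2d, 0xdc, 0x32, 0xd5, 0x8b, 0x1e, 0xf4, 0xab]
t1 = [0x2d, 0xab, 0xdc, 0xf4, 0x32, 0x1e, 0xd5, 0x8b]
t2 = [0x2d, 0xab, 0xdc, 0xd5, 0x32, 0x1e, 0xf4, 0x8b]

RES = [0x2d, 0xab, 0xdc, 0xd5, 0x32, 0x1e, 0xf4, 0x8b]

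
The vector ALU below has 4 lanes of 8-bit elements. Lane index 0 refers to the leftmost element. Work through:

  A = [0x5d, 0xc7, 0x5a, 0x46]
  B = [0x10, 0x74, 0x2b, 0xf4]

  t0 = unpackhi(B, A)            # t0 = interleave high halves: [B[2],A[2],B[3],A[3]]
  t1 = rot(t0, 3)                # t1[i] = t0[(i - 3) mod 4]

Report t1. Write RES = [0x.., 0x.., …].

RES = [ 0x5a  0xf4  0x46  0x2b ]

  t0: 2b 5a f4 46
  t1: 5a f4 46 2b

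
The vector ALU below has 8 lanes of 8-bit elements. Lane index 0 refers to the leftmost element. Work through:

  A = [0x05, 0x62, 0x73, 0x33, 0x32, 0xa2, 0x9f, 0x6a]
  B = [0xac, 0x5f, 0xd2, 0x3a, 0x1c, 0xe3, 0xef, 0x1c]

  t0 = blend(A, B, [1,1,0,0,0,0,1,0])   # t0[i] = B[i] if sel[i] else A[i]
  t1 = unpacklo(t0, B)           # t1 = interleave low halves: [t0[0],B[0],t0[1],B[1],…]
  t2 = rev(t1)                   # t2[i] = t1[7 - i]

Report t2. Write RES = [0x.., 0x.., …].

RES = [0x3a, 0x33, 0xd2, 0x73, 0x5f, 0x5f, 0xac, 0xac]

→ t0 |ac|5f|73|33|32|a2|ef|6a|
→ t1 |ac|ac|5f|5f|73|d2|33|3a|
→ t2 |3a|33|d2|73|5f|5f|ac|ac|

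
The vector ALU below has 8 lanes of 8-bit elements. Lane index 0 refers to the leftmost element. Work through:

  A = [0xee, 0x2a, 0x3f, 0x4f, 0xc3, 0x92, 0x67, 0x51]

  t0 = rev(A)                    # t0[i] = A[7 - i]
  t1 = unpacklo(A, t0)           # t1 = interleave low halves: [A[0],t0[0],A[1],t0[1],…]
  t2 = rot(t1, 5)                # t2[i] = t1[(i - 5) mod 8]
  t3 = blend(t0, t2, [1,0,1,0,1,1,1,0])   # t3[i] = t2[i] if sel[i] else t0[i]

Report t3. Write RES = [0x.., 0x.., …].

→ t0 |51|67|92|c3|4f|3f|2a|ee|
→ t1 |ee|51|2a|67|3f|92|4f|c3|
→ t2 |67|3f|92|4f|c3|ee|51|2a|
→ t3 |67|67|92|c3|c3|ee|51|ee|

RES = [0x67, 0x67, 0x92, 0xc3, 0xc3, 0xee, 0x51, 0xee]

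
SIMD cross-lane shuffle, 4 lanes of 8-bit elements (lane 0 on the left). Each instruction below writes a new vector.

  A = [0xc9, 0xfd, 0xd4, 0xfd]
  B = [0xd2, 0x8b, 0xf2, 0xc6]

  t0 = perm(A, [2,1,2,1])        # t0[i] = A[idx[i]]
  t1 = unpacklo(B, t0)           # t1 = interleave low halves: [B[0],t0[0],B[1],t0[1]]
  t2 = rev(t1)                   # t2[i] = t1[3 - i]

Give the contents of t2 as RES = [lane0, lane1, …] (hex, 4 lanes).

t0 = [0xd4, 0xfd, 0xd4, 0xfd]
t1 = [0xd2, 0xd4, 0x8b, 0xfd]
t2 = [0xfd, 0x8b, 0xd4, 0xd2]

RES = [0xfd, 0x8b, 0xd4, 0xd2]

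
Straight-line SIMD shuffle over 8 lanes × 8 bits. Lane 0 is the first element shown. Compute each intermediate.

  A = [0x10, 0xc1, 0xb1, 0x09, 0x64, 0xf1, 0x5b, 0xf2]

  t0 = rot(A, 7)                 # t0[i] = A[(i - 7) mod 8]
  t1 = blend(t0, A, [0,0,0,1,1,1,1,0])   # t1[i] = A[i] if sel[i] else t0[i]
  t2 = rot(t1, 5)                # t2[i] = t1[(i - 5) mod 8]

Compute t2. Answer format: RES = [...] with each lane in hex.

  t0: c1 b1 09 64 f1 5b f2 10
  t1: c1 b1 09 09 64 f1 5b 10
  t2: 09 64 f1 5b 10 c1 b1 09

RES = [ 0x09  0x64  0xf1  0x5b  0x10  0xc1  0xb1  0x09 ]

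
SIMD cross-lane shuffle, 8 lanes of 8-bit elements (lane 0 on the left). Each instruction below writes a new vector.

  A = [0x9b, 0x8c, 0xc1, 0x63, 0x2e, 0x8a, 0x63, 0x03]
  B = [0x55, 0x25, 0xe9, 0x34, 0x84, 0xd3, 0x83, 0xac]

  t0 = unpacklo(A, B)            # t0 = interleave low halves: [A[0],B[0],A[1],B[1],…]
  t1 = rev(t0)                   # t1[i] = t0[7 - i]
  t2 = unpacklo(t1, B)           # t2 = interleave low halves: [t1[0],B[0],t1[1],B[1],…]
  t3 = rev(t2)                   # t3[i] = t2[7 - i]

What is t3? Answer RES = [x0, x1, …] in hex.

RES = [ 0x34  0xc1  0xe9  0xe9  0x25  0x63  0x55  0x34 ]

  t0: 9b 55 8c 25 c1 e9 63 34
  t1: 34 63 e9 c1 25 8c 55 9b
  t2: 34 55 63 25 e9 e9 c1 34
  t3: 34 c1 e9 e9 25 63 55 34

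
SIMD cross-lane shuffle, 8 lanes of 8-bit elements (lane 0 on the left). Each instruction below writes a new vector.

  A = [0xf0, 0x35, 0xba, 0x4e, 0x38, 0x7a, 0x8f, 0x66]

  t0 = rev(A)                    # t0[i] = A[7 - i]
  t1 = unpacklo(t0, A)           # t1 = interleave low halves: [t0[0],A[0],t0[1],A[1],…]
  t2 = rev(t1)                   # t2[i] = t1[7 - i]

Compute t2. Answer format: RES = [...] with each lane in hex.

RES = [ 0x4e  0x38  0xba  0x7a  0x35  0x8f  0xf0  0x66 ]

t0 = [0x66, 0x8f, 0x7a, 0x38, 0x4e, 0xba, 0x35, 0xf0]
t1 = [0x66, 0xf0, 0x8f, 0x35, 0x7a, 0xba, 0x38, 0x4e]
t2 = [0x4e, 0x38, 0xba, 0x7a, 0x35, 0x8f, 0xf0, 0x66]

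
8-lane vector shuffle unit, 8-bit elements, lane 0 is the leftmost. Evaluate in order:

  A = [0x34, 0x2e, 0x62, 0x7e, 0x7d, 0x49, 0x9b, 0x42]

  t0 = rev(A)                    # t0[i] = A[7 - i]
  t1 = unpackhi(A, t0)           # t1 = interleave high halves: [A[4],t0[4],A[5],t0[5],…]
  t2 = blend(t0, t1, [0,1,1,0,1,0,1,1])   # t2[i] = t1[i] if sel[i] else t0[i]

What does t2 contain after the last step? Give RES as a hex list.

t0 = [0x42, 0x9b, 0x49, 0x7d, 0x7e, 0x62, 0x2e, 0x34]
t1 = [0x7d, 0x7e, 0x49, 0x62, 0x9b, 0x2e, 0x42, 0x34]
t2 = [0x42, 0x7e, 0x49, 0x7d, 0x9b, 0x62, 0x42, 0x34]

RES = [0x42, 0x7e, 0x49, 0x7d, 0x9b, 0x62, 0x42, 0x34]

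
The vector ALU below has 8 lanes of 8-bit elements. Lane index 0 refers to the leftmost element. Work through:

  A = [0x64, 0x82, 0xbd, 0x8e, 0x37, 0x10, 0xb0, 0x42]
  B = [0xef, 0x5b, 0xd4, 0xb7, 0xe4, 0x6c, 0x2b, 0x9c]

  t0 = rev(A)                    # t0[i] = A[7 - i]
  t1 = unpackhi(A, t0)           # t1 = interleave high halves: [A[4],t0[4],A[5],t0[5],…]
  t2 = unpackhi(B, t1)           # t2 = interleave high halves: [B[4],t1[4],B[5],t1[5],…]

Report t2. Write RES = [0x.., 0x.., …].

→ t0 |42|b0|10|37|8e|bd|82|64|
→ t1 |37|8e|10|bd|b0|82|42|64|
→ t2 |e4|b0|6c|82|2b|42|9c|64|

RES = [ 0xe4  0xb0  0x6c  0x82  0x2b  0x42  0x9c  0x64 ]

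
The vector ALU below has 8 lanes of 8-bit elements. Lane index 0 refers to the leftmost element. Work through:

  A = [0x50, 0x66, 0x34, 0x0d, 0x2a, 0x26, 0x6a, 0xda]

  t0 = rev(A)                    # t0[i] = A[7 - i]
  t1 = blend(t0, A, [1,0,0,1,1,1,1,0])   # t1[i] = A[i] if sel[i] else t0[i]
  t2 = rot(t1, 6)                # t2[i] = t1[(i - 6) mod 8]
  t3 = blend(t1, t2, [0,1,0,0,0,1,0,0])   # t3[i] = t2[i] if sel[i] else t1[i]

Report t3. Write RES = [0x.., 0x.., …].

t0 = [0xda, 0x6a, 0x26, 0x2a, 0x0d, 0x34, 0x66, 0x50]
t1 = [0x50, 0x6a, 0x26, 0x0d, 0x2a, 0x26, 0x6a, 0x50]
t2 = [0x26, 0x0d, 0x2a, 0x26, 0x6a, 0x50, 0x50, 0x6a]
t3 = [0x50, 0x0d, 0x26, 0x0d, 0x2a, 0x50, 0x6a, 0x50]

RES = [0x50, 0x0d, 0x26, 0x0d, 0x2a, 0x50, 0x6a, 0x50]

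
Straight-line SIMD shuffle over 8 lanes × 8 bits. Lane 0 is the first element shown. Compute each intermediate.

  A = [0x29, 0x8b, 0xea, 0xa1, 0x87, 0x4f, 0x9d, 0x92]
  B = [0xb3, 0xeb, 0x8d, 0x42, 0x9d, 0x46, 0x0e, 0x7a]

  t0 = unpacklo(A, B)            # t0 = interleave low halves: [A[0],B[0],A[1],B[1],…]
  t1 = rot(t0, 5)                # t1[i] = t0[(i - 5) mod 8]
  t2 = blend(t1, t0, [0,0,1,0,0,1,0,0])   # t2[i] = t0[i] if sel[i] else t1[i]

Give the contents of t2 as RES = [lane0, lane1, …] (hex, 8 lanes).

RES = [0xeb, 0xea, 0x8b, 0xa1, 0x42, 0x8d, 0xb3, 0x8b]

→ t0 |29|b3|8b|eb|ea|8d|a1|42|
→ t1 |eb|ea|8d|a1|42|29|b3|8b|
→ t2 |eb|ea|8b|a1|42|8d|b3|8b|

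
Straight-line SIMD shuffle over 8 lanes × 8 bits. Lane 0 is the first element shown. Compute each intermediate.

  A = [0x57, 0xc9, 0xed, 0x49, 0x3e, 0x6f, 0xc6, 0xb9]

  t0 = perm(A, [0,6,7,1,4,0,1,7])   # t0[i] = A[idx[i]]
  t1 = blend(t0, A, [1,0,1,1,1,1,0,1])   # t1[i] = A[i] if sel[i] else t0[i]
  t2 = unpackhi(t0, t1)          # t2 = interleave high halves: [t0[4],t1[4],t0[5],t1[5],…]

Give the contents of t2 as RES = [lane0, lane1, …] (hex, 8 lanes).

→ t0 |57|c6|b9|c9|3e|57|c9|b9|
→ t1 |57|c6|ed|49|3e|6f|c9|b9|
→ t2 |3e|3e|57|6f|c9|c9|b9|b9|

RES = [0x3e, 0x3e, 0x57, 0x6f, 0xc9, 0xc9, 0xb9, 0xb9]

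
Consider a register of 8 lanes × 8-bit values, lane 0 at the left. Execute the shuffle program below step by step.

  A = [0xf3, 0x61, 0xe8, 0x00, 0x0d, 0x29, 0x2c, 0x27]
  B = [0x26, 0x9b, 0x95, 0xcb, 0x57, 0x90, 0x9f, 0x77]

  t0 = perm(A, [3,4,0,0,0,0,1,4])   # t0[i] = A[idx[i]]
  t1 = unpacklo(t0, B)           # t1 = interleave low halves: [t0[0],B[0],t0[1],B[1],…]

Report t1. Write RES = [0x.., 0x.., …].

  t0: 00 0d f3 f3 f3 f3 61 0d
  t1: 00 26 0d 9b f3 95 f3 cb

RES = [ 0x00  0x26  0x0d  0x9b  0xf3  0x95  0xf3  0xcb ]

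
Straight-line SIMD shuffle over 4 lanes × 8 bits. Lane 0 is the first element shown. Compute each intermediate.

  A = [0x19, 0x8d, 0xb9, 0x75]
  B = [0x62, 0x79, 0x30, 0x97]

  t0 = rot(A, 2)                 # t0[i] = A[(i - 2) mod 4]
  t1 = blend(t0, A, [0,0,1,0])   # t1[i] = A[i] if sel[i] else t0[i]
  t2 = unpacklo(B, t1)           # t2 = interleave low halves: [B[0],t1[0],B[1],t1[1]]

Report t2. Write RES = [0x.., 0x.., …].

  t0: b9 75 19 8d
  t1: b9 75 b9 8d
  t2: 62 b9 79 75

RES = [ 0x62  0xb9  0x79  0x75 ]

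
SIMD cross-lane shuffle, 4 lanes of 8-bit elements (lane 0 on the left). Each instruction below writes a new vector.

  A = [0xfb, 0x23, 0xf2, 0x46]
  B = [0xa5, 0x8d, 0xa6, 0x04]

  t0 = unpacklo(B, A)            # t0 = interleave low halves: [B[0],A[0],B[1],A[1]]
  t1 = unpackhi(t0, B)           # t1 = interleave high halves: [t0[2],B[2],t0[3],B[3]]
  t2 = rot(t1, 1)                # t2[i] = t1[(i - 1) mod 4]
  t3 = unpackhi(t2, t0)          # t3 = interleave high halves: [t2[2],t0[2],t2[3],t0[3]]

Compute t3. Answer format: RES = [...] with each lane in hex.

t0 = [0xa5, 0xfb, 0x8d, 0x23]
t1 = [0x8d, 0xa6, 0x23, 0x04]
t2 = [0x04, 0x8d, 0xa6, 0x23]
t3 = [0xa6, 0x8d, 0x23, 0x23]

RES = [0xa6, 0x8d, 0x23, 0x23]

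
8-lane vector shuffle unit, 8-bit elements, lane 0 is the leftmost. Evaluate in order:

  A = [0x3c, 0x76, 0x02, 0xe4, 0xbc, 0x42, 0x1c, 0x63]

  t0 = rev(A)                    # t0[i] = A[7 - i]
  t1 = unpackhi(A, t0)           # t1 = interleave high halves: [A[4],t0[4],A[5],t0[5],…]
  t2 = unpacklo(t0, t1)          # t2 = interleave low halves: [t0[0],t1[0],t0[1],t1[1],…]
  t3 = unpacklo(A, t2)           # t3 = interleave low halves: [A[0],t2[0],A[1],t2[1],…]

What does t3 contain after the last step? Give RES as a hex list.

→ t0 |63|1c|42|bc|e4|02|76|3c|
→ t1 |bc|e4|42|02|1c|76|63|3c|
→ t2 |63|bc|1c|e4|42|42|bc|02|
→ t3 |3c|63|76|bc|02|1c|e4|e4|

RES = [0x3c, 0x63, 0x76, 0xbc, 0x02, 0x1c, 0xe4, 0xe4]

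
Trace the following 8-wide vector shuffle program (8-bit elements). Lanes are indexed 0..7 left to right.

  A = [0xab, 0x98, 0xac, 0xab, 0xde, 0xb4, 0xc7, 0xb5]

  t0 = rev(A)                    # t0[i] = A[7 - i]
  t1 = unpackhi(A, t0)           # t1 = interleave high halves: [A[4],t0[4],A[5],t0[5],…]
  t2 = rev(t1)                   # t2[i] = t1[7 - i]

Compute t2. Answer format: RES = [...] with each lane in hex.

  t0: b5 c7 b4 de ab ac 98 ab
  t1: de ab b4 ac c7 98 b5 ab
  t2: ab b5 98 c7 ac b4 ab de

RES = [0xab, 0xb5, 0x98, 0xc7, 0xac, 0xb4, 0xab, 0xde]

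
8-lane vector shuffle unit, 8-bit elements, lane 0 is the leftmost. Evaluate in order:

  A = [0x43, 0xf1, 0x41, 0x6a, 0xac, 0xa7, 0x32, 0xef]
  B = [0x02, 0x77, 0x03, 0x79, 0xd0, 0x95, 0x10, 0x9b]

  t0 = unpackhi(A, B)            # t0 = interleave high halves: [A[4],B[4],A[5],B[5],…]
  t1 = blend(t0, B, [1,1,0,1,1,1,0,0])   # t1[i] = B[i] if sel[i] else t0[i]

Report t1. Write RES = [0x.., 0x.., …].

RES = [ 0x02  0x77  0xa7  0x79  0xd0  0x95  0xef  0x9b ]

  t0: ac d0 a7 95 32 10 ef 9b
  t1: 02 77 a7 79 d0 95 ef 9b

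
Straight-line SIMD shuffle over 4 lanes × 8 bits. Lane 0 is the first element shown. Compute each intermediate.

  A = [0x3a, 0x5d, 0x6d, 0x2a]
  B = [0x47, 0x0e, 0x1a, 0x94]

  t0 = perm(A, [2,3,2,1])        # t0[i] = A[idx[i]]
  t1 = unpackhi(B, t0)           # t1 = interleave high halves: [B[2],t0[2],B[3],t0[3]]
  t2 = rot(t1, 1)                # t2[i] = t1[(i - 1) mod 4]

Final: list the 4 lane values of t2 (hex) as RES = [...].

→ t0 |6d|2a|6d|5d|
→ t1 |1a|6d|94|5d|
→ t2 |5d|1a|6d|94|

RES = [0x5d, 0x1a, 0x6d, 0x94]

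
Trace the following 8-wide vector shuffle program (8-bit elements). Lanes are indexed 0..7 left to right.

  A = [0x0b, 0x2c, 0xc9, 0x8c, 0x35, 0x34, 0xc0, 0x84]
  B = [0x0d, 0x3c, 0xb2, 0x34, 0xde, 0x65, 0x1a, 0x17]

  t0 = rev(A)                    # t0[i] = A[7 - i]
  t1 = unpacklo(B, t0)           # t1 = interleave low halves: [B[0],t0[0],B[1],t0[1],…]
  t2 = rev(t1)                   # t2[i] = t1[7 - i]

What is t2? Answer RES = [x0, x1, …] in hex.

→ t0 |84|c0|34|35|8c|c9|2c|0b|
→ t1 |0d|84|3c|c0|b2|34|34|35|
→ t2 |35|34|34|b2|c0|3c|84|0d|

RES = [ 0x35  0x34  0x34  0xb2  0xc0  0x3c  0x84  0x0d ]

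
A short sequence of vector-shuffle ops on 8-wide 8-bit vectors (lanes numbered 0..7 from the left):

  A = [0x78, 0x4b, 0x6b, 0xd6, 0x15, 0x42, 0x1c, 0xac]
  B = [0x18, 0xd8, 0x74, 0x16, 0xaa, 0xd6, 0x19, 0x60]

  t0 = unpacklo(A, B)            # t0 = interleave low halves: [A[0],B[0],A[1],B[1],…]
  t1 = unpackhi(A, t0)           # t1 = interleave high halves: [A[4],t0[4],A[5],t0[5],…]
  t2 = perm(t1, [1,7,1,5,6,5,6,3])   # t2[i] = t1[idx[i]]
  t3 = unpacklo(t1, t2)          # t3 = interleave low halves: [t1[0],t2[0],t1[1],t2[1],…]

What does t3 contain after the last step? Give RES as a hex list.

RES = [ 0x15  0x6b  0x6b  0x16  0x42  0x6b  0x74  0xd6 ]

  t0: 78 18 4b d8 6b 74 d6 16
  t1: 15 6b 42 74 1c d6 ac 16
  t2: 6b 16 6b d6 ac d6 ac 74
  t3: 15 6b 6b 16 42 6b 74 d6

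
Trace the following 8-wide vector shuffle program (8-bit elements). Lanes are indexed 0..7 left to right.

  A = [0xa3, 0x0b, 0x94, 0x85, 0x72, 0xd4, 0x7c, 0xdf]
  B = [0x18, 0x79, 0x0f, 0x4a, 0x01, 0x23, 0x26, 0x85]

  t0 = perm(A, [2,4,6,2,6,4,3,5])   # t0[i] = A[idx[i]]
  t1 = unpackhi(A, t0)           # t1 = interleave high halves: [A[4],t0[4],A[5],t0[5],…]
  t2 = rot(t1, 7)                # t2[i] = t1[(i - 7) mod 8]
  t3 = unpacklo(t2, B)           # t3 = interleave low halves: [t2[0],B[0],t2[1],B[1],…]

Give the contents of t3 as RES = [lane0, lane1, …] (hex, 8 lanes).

RES = [ 0x7c  0x18  0xd4  0x79  0x72  0x0f  0x7c  0x4a ]

t0 = [0x94, 0x72, 0x7c, 0x94, 0x7c, 0x72, 0x85, 0xd4]
t1 = [0x72, 0x7c, 0xd4, 0x72, 0x7c, 0x85, 0xdf, 0xd4]
t2 = [0x7c, 0xd4, 0x72, 0x7c, 0x85, 0xdf, 0xd4, 0x72]
t3 = [0x7c, 0x18, 0xd4, 0x79, 0x72, 0x0f, 0x7c, 0x4a]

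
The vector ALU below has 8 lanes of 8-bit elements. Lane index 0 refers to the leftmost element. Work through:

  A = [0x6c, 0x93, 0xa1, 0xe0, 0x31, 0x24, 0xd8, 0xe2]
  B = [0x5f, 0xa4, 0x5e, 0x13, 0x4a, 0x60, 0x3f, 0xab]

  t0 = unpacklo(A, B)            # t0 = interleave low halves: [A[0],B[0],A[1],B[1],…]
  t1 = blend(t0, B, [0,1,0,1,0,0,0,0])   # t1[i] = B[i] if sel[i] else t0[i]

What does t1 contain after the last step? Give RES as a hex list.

RES = [0x6c, 0xa4, 0x93, 0x13, 0xa1, 0x5e, 0xe0, 0x13]

t0 = [0x6c, 0x5f, 0x93, 0xa4, 0xa1, 0x5e, 0xe0, 0x13]
t1 = [0x6c, 0xa4, 0x93, 0x13, 0xa1, 0x5e, 0xe0, 0x13]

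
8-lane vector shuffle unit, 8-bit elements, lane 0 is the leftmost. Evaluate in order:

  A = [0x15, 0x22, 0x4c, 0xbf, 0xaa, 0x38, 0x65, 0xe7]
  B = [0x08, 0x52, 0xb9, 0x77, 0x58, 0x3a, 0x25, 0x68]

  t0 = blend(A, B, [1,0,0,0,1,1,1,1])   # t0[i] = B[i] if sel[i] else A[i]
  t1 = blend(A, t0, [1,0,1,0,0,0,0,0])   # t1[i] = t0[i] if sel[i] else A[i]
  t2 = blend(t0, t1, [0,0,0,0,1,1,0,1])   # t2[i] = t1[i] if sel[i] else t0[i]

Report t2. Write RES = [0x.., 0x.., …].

RES = [0x08, 0x22, 0x4c, 0xbf, 0xaa, 0x38, 0x25, 0xe7]

  t0: 08 22 4c bf 58 3a 25 68
  t1: 08 22 4c bf aa 38 65 e7
  t2: 08 22 4c bf aa 38 25 e7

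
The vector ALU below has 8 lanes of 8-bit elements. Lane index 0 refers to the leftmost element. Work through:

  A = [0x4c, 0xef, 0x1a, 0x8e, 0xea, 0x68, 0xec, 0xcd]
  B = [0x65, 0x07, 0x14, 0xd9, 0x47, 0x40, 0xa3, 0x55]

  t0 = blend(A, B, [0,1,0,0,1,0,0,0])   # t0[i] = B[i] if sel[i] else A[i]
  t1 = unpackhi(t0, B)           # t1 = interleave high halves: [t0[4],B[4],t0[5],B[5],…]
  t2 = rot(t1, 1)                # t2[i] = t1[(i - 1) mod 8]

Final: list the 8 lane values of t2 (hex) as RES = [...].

RES = [ 0x55  0x47  0x47  0x68  0x40  0xec  0xa3  0xcd ]

→ t0 |4c|07|1a|8e|47|68|ec|cd|
→ t1 |47|47|68|40|ec|a3|cd|55|
→ t2 |55|47|47|68|40|ec|a3|cd|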